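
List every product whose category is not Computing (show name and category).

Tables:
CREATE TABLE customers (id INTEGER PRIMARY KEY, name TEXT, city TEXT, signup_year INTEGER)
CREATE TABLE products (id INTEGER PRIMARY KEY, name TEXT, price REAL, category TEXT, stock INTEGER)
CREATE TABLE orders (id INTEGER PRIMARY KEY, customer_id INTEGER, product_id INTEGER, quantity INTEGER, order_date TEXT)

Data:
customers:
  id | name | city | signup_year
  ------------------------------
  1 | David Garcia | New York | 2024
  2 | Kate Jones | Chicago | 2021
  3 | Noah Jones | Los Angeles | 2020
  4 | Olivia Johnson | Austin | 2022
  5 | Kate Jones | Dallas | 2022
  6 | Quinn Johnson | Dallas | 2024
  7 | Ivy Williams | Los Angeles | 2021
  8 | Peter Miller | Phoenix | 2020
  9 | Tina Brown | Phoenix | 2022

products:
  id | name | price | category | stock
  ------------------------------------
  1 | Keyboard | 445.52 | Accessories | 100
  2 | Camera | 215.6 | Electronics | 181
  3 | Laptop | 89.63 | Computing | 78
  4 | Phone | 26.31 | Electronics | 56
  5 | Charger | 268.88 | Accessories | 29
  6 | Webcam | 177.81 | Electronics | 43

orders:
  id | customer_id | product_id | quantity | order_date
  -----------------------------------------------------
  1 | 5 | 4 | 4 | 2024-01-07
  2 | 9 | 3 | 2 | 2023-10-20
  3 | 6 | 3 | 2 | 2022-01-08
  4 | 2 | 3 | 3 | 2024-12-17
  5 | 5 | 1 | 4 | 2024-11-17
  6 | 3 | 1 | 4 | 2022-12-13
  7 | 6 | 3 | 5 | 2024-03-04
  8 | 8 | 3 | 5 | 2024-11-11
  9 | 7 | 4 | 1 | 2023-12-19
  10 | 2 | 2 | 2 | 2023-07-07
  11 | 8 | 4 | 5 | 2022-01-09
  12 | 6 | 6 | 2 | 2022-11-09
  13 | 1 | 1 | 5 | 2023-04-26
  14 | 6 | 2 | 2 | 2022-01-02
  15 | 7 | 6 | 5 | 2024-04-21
SELECT name, category FROM products WHERE category <> 'Computing'

Execution result:
name | category
Keyboard | Accessories
Camera | Electronics
Phone | Electronics
Charger | Accessories
Webcam | Electronics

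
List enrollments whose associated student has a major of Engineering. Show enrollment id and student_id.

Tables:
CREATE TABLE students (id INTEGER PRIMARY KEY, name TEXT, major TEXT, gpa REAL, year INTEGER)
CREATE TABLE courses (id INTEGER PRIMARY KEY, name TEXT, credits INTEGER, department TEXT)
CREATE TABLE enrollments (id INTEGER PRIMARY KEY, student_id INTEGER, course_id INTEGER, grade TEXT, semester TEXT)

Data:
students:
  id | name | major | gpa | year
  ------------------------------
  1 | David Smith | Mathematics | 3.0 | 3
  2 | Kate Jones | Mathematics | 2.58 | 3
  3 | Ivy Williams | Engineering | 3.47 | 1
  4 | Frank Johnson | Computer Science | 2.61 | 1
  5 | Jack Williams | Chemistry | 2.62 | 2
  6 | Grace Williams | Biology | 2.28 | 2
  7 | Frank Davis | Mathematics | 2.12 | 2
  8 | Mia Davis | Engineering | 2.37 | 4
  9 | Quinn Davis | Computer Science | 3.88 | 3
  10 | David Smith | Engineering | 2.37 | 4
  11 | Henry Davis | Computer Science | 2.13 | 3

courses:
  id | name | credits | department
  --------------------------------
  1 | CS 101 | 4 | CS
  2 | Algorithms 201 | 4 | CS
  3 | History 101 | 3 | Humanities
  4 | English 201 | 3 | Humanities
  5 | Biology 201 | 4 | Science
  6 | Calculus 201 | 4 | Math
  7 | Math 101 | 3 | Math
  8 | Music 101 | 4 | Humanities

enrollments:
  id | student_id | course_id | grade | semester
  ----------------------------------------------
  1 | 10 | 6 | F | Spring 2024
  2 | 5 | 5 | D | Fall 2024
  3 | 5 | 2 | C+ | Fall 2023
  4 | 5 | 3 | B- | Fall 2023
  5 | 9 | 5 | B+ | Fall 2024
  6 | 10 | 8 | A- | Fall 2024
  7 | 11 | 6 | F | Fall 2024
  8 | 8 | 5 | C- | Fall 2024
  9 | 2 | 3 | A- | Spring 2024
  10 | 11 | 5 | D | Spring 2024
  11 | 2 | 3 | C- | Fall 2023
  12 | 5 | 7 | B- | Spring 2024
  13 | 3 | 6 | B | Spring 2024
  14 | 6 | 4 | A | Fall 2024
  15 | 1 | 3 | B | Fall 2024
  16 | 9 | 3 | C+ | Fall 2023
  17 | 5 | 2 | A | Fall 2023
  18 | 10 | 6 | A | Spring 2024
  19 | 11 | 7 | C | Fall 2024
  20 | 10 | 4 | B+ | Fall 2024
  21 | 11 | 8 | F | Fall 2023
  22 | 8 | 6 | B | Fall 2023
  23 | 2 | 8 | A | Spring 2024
SELECT id, student_id FROM enrollments WHERE student_id IN (SELECT id FROM students WHERE major = 'Engineering')

Execution result:
id | student_id
1 | 10
6 | 10
8 | 8
13 | 3
18 | 10
20 | 10
22 | 8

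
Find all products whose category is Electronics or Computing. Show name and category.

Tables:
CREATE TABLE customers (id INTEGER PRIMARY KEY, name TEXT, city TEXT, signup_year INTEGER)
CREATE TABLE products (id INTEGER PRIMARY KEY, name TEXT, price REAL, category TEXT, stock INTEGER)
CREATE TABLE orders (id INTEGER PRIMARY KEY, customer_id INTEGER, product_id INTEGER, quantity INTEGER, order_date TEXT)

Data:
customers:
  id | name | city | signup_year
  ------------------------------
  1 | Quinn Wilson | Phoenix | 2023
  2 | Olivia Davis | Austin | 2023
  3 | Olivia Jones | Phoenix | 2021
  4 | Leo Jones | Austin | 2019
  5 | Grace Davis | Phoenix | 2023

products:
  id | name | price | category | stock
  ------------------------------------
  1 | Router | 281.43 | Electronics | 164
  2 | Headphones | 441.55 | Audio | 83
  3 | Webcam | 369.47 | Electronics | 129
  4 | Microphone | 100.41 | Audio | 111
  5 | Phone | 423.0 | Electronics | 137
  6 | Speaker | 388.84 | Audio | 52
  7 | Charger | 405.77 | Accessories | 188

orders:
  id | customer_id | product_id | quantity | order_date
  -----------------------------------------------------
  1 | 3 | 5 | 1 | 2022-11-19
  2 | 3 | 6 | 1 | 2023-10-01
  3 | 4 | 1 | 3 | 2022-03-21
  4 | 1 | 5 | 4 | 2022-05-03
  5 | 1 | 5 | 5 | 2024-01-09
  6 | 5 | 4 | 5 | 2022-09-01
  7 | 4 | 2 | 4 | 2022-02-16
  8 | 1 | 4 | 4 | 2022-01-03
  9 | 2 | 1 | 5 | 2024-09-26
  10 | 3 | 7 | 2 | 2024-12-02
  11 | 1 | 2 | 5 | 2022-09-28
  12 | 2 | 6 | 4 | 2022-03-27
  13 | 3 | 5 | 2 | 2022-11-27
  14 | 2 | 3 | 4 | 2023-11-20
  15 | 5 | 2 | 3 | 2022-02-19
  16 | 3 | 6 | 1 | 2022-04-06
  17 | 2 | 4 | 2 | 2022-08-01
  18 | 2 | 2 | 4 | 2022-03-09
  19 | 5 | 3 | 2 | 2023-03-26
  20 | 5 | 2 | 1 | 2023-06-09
SELECT name, category FROM products WHERE category IN ('Electronics', 'Computing')

Execution result:
name | category
Router | Electronics
Webcam | Electronics
Phone | Electronics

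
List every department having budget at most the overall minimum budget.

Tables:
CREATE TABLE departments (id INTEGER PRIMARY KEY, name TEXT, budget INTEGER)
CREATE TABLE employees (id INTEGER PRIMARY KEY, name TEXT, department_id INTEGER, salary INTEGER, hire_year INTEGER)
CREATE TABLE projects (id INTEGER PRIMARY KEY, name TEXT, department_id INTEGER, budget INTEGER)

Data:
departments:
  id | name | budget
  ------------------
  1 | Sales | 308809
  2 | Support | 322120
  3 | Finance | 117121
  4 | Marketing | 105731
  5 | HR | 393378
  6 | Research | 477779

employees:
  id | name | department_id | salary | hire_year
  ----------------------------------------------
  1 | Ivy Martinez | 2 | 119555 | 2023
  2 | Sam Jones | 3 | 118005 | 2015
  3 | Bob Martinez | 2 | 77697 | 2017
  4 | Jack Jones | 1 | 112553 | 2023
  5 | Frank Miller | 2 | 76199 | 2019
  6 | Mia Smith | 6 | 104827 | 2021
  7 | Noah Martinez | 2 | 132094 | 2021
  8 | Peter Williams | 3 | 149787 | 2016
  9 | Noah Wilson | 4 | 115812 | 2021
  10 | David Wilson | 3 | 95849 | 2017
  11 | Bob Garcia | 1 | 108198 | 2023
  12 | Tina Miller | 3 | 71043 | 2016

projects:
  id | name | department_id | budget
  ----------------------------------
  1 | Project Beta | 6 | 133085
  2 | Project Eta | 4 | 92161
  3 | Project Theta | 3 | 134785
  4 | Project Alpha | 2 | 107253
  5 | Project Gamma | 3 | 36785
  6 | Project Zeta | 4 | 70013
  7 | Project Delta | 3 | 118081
SELECT name, budget FROM departments WHERE budget <= (SELECT MIN(budget) FROM departments)

Execution result:
name | budget
Marketing | 105731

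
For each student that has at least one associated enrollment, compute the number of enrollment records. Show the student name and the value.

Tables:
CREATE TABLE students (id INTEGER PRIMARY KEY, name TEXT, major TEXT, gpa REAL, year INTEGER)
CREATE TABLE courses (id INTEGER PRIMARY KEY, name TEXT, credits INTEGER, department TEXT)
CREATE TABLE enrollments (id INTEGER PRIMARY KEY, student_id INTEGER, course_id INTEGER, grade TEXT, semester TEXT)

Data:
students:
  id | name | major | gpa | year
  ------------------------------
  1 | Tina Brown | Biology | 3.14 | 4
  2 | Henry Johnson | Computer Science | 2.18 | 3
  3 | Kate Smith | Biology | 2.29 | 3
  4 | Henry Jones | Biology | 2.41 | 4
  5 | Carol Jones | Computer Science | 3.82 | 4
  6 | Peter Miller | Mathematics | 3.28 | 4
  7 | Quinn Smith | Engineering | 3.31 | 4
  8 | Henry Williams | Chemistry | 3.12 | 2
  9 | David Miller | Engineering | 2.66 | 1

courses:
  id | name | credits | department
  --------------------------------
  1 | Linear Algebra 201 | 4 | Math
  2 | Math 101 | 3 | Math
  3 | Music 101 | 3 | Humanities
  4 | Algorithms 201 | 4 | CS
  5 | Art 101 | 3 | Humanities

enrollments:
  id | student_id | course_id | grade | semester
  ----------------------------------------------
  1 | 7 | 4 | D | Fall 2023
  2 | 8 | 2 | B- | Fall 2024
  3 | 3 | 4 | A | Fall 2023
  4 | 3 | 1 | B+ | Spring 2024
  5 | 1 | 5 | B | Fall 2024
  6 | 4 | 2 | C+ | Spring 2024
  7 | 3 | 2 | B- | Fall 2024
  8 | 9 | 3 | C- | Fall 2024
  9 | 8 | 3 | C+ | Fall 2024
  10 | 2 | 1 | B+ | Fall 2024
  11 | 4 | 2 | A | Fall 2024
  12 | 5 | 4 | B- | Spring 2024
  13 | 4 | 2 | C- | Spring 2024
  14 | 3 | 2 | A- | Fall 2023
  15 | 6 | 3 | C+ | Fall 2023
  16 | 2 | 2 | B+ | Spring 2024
SELECT p.name, COUNT(*) AS n FROM enrollments c JOIN students p ON c.student_id = p.id GROUP BY p.id, p.name

Execution result:
name | n
Tina Brown | 1
Henry Johnson | 2
Kate Smith | 4
Henry Jones | 3
Carol Jones | 1
Peter Miller | 1
Quinn Smith | 1
Henry Williams | 2
David Miller | 1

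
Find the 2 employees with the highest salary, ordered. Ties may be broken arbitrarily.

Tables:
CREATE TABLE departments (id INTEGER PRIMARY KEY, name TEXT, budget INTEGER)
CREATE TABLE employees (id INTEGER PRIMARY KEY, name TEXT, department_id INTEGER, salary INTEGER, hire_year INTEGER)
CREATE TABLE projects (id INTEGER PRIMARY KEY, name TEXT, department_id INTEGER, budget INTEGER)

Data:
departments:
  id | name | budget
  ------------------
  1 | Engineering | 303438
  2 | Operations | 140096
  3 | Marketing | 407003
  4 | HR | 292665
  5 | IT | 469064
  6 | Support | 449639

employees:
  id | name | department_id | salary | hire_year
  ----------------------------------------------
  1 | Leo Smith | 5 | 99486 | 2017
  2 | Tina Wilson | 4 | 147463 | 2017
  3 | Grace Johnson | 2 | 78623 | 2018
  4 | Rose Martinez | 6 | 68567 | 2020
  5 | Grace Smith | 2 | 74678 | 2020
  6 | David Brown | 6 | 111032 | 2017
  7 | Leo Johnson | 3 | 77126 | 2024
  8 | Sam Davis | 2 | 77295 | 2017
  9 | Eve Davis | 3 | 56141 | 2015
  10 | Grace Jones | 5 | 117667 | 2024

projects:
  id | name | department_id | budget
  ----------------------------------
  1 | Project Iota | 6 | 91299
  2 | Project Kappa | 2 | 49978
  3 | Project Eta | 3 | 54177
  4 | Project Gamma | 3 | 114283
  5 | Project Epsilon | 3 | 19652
SELECT name, salary FROM employees ORDER BY salary DESC LIMIT 2

Execution result:
name | salary
Tina Wilson | 147463
Grace Jones | 117667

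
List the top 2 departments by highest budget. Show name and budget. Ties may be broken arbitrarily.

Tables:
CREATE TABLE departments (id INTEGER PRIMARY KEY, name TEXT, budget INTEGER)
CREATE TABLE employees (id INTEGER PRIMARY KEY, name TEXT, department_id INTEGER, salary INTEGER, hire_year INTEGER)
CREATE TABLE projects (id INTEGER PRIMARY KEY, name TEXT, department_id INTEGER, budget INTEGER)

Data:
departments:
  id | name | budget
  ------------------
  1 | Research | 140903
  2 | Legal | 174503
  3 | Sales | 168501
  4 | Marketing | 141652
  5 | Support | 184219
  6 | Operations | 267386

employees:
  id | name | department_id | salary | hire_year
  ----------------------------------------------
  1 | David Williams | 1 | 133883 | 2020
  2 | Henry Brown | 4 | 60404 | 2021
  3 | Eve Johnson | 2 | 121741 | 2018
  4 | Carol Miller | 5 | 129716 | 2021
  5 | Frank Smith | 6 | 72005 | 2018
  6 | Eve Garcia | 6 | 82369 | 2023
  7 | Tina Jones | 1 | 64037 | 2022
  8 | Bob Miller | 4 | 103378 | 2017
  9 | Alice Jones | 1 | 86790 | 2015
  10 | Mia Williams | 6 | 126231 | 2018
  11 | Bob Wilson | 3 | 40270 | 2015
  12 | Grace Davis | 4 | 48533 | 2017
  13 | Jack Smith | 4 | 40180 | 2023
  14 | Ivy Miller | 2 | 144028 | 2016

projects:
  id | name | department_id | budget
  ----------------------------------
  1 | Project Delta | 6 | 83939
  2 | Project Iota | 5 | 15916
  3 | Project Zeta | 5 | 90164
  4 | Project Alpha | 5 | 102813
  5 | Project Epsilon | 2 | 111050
SELECT name, budget FROM departments ORDER BY budget DESC LIMIT 2

Execution result:
name | budget
Operations | 267386
Support | 184219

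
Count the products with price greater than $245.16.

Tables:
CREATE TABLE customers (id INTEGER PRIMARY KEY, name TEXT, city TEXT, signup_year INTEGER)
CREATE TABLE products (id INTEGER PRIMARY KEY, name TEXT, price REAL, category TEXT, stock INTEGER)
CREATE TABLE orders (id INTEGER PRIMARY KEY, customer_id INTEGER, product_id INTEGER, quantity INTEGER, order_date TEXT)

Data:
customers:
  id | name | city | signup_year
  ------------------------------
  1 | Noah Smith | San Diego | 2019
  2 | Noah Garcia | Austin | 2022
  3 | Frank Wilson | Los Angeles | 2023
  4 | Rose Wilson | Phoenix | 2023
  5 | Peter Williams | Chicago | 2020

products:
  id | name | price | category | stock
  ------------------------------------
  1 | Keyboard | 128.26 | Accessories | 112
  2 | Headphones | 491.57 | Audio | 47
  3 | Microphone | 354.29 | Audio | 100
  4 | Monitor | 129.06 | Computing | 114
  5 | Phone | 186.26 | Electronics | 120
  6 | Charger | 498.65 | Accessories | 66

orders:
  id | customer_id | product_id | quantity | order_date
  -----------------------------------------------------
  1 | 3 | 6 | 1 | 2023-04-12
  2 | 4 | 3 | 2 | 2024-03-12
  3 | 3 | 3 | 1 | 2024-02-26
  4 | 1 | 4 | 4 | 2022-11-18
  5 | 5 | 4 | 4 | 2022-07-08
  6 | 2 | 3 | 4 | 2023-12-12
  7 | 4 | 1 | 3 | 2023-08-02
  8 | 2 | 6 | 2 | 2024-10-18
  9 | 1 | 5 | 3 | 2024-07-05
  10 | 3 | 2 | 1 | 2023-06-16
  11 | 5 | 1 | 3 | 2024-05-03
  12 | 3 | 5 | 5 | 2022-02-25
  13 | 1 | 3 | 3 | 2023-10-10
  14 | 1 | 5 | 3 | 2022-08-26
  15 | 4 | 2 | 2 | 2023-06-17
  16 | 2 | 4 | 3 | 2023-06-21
SELECT COUNT(*) FROM products WHERE price > 245.16

Execution result:
3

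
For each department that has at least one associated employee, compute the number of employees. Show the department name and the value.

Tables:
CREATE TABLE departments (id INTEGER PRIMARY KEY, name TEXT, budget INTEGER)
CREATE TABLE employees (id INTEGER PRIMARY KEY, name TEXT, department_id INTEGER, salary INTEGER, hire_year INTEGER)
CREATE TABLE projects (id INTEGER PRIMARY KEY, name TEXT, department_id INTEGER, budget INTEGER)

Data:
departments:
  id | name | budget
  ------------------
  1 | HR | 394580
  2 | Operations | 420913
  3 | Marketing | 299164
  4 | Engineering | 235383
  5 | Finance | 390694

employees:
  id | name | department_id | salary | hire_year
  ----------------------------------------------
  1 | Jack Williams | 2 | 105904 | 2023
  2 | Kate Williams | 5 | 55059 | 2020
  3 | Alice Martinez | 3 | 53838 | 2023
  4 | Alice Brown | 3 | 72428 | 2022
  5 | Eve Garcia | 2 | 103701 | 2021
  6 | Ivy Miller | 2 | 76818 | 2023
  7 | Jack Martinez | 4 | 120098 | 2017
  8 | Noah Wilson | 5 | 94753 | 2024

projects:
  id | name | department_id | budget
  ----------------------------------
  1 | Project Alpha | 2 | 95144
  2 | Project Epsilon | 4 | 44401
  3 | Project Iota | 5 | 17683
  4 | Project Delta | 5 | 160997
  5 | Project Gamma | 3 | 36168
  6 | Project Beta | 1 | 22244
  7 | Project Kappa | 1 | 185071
SELECT p.name, COUNT(*) AS n FROM employees c JOIN departments p ON c.department_id = p.id GROUP BY p.id, p.name

Execution result:
name | n
Operations | 3
Marketing | 2
Engineering | 1
Finance | 2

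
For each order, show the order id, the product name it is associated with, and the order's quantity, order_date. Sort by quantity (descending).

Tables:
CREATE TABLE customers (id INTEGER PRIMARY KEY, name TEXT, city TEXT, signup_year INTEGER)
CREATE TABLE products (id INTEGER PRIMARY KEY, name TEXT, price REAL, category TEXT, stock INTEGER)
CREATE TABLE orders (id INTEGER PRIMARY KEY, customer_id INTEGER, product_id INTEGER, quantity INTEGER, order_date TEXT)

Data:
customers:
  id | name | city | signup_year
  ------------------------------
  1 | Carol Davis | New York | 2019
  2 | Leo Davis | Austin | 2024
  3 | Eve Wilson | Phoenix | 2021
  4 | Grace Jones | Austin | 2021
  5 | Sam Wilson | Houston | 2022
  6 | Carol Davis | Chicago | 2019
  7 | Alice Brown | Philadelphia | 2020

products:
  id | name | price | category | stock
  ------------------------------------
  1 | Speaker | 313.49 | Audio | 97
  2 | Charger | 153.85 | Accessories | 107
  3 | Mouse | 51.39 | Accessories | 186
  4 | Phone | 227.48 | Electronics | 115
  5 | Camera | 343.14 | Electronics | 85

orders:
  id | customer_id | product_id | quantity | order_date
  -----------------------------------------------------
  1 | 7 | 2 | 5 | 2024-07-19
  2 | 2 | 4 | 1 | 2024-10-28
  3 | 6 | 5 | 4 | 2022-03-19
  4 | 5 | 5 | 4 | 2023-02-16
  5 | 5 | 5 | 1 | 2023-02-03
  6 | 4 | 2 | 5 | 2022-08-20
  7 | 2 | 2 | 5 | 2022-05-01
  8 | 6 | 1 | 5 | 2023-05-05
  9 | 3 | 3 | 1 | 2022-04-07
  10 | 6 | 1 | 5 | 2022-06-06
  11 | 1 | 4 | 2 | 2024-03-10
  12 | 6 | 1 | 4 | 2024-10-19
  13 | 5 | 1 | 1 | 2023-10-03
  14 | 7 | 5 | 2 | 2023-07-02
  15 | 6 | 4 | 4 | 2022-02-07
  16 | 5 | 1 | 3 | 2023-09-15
SELECT c.id, p.name AS product, c.quantity, c.order_date FROM orders c JOIN products p ON c.product_id = p.id ORDER BY c.quantity DESC

Execution result:
id | product | quantity | order_date
1 | Charger | 5 | 2024-07-19
6 | Charger | 5 | 2022-08-20
7 | Charger | 5 | 2022-05-01
8 | Speaker | 5 | 2023-05-05
10 | Speaker | 5 | 2022-06-06
3 | Camera | 4 | 2022-03-19
4 | Camera | 4 | 2023-02-16
12 | Speaker | 4 | 2024-10-19
15 | Phone | 4 | 2022-02-07
16 | Speaker | 3 | 2023-09-15
11 | Phone | 2 | 2024-03-10
14 | Camera | 2 | 2023-07-02
2 | Phone | 1 | 2024-10-28
5 | Camera | 1 | 2023-02-03
9 | Mouse | 1 | 2022-04-07
13 | Speaker | 1 | 2023-10-03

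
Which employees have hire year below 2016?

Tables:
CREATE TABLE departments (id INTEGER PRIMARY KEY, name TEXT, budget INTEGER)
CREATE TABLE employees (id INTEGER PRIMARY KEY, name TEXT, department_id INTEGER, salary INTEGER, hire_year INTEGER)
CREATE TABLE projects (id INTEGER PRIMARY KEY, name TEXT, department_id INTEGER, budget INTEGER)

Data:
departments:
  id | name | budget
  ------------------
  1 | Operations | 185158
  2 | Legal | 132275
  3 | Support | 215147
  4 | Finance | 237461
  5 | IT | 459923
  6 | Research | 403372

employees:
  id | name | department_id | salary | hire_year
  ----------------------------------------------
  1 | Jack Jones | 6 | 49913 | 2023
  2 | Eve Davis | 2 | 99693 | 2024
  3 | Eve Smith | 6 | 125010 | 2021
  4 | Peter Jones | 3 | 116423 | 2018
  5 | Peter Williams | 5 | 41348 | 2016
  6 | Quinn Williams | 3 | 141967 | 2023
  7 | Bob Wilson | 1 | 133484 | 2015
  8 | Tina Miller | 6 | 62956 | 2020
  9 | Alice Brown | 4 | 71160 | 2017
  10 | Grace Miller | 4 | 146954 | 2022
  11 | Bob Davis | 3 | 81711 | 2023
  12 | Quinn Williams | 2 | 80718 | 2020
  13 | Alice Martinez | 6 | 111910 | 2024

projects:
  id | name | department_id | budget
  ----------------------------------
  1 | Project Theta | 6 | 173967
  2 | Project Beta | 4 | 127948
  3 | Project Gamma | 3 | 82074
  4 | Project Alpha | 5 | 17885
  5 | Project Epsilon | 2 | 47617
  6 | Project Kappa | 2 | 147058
SELECT name, hire_year FROM employees WHERE hire_year < 2016

Execution result:
name | hire_year
Bob Wilson | 2015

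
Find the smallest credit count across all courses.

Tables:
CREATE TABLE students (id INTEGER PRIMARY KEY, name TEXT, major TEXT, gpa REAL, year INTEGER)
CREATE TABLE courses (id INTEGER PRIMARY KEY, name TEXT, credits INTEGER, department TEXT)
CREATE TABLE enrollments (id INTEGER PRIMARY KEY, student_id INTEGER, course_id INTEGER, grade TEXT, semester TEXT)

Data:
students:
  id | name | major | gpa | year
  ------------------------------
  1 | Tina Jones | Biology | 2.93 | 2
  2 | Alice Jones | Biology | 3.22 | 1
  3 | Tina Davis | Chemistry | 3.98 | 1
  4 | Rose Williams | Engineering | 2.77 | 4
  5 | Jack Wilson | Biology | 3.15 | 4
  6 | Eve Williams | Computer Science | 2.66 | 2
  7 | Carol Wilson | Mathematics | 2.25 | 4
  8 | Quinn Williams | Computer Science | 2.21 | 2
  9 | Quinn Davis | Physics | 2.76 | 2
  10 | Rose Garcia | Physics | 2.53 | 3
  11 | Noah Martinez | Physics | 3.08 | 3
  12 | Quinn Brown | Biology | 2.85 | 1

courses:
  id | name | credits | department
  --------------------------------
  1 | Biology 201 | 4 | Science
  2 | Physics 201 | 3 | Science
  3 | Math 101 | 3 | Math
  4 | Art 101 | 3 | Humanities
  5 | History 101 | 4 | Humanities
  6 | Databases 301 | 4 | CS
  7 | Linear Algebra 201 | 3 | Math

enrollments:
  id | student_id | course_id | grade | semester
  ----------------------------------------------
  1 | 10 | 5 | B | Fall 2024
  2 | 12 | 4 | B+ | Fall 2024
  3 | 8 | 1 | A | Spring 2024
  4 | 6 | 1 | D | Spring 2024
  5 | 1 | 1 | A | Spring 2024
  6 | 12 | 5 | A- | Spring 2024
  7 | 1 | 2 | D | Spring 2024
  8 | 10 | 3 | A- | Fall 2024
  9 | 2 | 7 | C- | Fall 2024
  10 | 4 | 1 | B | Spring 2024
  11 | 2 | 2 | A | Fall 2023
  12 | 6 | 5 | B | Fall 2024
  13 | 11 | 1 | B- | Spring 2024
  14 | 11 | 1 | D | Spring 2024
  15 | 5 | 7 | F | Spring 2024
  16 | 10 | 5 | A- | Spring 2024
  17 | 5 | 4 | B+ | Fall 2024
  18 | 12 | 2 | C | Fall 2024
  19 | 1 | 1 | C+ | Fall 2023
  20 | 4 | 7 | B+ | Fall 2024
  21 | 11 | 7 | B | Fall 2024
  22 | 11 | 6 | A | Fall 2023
SELECT MIN(credits) FROM courses

Execution result:
3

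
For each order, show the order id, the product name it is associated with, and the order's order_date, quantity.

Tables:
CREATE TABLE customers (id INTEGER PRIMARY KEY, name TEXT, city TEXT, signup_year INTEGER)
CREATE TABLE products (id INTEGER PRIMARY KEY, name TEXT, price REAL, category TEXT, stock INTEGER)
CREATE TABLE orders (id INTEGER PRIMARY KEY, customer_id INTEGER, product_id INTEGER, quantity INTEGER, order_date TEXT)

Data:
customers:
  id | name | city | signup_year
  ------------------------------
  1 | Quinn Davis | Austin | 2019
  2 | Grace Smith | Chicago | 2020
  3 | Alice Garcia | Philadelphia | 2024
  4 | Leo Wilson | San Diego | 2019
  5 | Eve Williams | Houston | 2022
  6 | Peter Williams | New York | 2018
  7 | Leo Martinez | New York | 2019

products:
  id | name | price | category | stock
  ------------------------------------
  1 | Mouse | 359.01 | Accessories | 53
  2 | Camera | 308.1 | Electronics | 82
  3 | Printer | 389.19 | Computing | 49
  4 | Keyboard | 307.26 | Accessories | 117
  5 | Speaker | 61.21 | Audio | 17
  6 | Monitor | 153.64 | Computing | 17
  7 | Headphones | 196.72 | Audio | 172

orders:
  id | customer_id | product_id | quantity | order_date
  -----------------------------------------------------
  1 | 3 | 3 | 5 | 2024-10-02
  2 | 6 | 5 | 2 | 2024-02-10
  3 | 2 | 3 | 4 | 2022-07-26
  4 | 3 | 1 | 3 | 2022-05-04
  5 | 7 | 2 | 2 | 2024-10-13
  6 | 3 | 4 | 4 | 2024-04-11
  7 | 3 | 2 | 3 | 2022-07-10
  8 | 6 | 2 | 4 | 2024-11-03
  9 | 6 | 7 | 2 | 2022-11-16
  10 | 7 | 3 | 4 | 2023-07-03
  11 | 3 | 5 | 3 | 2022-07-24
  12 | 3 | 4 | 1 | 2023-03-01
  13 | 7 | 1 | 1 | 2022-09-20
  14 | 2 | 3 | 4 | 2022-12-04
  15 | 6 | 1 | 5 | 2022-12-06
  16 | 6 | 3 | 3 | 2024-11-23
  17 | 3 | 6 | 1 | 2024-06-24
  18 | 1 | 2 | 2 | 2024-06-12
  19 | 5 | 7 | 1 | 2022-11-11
SELECT c.id, p.name AS product, c.order_date, c.quantity FROM orders c JOIN products p ON c.product_id = p.id

Execution result:
id | product | order_date | quantity
1 | Printer | 2024-10-02 | 5
2 | Speaker | 2024-02-10 | 2
3 | Printer | 2022-07-26 | 4
4 | Mouse | 2022-05-04 | 3
5 | Camera | 2024-10-13 | 2
6 | Keyboard | 2024-04-11 | 4
7 | Camera | 2022-07-10 | 3
8 | Camera | 2024-11-03 | 4
9 | Headphones | 2022-11-16 | 2
10 | Printer | 2023-07-03 | 4
11 | Speaker | 2022-07-24 | 3
12 | Keyboard | 2023-03-01 | 1
13 | Mouse | 2022-09-20 | 1
14 | Printer | 2022-12-04 | 4
15 | Mouse | 2022-12-06 | 5
16 | Printer | 2024-11-23 | 3
17 | Monitor | 2024-06-24 | 1
18 | Camera | 2024-06-12 | 2
19 | Headphones | 2022-11-11 | 1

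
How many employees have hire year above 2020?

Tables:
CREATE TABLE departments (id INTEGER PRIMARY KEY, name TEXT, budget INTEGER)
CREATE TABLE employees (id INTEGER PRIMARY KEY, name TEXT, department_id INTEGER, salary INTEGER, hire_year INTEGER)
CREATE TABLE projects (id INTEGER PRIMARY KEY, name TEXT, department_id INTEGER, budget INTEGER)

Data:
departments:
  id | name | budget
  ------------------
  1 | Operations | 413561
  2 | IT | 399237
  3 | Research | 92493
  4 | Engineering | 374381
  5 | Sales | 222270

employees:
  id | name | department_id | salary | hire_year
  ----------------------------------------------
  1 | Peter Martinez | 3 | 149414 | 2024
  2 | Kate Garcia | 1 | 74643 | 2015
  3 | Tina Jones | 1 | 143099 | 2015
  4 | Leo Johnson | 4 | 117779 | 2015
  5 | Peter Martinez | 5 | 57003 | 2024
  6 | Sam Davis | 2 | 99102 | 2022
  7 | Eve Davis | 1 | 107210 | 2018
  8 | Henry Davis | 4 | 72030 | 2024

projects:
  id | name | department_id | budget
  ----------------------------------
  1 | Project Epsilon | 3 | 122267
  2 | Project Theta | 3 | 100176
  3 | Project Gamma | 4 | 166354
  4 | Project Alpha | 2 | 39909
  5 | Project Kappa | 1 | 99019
SELECT COUNT(*) FROM employees WHERE hire_year > 2020

Execution result:
4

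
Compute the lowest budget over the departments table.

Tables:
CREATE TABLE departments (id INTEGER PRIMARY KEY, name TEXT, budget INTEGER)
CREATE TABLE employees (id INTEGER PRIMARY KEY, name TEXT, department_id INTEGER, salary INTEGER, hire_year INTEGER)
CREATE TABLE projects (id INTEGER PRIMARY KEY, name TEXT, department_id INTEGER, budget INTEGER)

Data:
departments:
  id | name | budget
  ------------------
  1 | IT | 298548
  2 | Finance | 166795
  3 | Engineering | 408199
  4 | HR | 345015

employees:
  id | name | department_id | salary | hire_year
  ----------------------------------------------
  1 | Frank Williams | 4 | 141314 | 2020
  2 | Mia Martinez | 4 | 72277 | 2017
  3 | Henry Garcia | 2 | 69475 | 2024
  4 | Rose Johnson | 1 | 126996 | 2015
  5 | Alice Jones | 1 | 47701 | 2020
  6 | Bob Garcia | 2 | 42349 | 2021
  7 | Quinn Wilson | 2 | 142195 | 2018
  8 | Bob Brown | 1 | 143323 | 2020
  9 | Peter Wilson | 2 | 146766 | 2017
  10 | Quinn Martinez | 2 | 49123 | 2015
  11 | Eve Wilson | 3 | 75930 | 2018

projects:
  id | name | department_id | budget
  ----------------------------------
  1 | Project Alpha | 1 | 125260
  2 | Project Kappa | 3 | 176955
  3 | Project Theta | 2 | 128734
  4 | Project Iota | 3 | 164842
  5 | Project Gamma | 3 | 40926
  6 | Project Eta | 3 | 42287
SELECT MIN(budget) FROM departments

Execution result:
166795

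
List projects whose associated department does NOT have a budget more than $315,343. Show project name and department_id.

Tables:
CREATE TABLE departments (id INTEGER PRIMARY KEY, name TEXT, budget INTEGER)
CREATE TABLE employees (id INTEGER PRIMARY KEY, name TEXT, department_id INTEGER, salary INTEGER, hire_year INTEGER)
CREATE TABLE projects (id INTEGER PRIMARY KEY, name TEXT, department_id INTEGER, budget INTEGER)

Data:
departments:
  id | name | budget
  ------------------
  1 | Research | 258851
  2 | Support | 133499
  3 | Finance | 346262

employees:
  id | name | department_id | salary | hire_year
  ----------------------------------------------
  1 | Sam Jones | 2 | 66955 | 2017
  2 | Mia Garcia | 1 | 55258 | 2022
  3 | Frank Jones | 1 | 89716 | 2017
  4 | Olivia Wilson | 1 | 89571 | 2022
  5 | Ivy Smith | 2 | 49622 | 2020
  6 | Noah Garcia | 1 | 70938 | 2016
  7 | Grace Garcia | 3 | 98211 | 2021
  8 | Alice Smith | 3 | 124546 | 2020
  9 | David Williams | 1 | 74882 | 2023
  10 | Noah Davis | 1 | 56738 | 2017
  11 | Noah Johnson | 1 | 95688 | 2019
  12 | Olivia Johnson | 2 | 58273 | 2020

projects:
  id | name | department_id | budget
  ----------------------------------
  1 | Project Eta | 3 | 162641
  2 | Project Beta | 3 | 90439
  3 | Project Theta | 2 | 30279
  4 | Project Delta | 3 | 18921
SELECT name, department_id FROM projects WHERE department_id NOT IN (SELECT id FROM departments WHERE budget > 315343)

Execution result:
name | department_id
Project Theta | 2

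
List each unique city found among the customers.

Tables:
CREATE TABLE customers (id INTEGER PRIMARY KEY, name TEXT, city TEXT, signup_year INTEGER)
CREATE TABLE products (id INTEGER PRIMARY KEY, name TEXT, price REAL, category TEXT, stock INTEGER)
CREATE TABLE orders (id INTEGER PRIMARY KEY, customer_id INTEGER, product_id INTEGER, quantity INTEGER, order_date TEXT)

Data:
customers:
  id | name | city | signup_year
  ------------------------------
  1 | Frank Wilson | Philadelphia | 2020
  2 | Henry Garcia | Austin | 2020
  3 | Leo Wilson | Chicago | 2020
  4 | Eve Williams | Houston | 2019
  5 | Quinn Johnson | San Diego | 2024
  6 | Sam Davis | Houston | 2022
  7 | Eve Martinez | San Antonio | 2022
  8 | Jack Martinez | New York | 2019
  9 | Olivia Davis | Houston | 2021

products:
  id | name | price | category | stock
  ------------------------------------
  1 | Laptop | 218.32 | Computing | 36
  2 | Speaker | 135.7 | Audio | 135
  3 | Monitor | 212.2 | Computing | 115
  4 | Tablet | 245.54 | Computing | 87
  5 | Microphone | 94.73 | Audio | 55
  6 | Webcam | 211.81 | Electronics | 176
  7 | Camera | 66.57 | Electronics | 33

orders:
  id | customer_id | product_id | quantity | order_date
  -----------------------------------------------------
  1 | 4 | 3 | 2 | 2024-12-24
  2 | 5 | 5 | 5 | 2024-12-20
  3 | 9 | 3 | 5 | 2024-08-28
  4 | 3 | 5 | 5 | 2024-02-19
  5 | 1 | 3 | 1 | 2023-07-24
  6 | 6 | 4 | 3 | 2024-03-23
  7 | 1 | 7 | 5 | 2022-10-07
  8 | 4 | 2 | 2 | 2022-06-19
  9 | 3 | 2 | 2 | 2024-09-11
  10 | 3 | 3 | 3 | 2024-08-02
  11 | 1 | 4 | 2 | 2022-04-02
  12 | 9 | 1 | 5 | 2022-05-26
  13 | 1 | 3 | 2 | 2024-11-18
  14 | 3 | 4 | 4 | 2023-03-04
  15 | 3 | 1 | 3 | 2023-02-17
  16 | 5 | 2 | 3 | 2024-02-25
SELECT DISTINCT city FROM customers

Execution result:
city
Philadelphia
Austin
Chicago
Houston
San Diego
San Antonio
New York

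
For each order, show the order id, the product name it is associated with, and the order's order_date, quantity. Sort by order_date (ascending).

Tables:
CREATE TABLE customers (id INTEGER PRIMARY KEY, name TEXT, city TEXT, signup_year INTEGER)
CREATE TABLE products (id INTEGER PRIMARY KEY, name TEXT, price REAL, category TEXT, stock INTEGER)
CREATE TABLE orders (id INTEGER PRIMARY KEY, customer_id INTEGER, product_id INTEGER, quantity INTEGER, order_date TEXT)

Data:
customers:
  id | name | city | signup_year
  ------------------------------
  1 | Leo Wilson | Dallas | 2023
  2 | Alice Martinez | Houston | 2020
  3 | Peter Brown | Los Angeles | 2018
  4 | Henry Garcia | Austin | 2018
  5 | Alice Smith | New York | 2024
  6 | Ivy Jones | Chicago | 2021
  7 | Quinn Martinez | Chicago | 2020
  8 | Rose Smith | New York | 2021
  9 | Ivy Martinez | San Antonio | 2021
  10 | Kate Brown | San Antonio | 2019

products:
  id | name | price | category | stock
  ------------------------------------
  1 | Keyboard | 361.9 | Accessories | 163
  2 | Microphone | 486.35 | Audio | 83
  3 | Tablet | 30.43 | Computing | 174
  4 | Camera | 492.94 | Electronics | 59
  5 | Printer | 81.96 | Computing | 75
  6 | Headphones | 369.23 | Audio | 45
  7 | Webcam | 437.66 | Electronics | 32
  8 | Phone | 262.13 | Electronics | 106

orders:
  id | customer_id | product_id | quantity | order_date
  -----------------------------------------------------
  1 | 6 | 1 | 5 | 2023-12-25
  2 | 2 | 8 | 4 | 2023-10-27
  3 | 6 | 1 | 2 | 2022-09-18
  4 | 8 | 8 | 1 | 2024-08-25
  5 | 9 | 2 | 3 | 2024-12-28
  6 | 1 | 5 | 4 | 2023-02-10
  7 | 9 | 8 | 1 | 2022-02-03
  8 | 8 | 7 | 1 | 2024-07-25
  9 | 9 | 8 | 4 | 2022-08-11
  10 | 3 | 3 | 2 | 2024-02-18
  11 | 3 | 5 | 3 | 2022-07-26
SELECT c.id, p.name AS product, c.order_date, c.quantity FROM orders c JOIN products p ON c.product_id = p.id ORDER BY c.order_date ASC

Execution result:
id | product | order_date | quantity
7 | Phone | 2022-02-03 | 1
11 | Printer | 2022-07-26 | 3
9 | Phone | 2022-08-11 | 4
3 | Keyboard | 2022-09-18 | 2
6 | Printer | 2023-02-10 | 4
2 | Phone | 2023-10-27 | 4
1 | Keyboard | 2023-12-25 | 5
10 | Tablet | 2024-02-18 | 2
8 | Webcam | 2024-07-25 | 1
4 | Phone | 2024-08-25 | 1
5 | Microphone | 2024-12-28 | 3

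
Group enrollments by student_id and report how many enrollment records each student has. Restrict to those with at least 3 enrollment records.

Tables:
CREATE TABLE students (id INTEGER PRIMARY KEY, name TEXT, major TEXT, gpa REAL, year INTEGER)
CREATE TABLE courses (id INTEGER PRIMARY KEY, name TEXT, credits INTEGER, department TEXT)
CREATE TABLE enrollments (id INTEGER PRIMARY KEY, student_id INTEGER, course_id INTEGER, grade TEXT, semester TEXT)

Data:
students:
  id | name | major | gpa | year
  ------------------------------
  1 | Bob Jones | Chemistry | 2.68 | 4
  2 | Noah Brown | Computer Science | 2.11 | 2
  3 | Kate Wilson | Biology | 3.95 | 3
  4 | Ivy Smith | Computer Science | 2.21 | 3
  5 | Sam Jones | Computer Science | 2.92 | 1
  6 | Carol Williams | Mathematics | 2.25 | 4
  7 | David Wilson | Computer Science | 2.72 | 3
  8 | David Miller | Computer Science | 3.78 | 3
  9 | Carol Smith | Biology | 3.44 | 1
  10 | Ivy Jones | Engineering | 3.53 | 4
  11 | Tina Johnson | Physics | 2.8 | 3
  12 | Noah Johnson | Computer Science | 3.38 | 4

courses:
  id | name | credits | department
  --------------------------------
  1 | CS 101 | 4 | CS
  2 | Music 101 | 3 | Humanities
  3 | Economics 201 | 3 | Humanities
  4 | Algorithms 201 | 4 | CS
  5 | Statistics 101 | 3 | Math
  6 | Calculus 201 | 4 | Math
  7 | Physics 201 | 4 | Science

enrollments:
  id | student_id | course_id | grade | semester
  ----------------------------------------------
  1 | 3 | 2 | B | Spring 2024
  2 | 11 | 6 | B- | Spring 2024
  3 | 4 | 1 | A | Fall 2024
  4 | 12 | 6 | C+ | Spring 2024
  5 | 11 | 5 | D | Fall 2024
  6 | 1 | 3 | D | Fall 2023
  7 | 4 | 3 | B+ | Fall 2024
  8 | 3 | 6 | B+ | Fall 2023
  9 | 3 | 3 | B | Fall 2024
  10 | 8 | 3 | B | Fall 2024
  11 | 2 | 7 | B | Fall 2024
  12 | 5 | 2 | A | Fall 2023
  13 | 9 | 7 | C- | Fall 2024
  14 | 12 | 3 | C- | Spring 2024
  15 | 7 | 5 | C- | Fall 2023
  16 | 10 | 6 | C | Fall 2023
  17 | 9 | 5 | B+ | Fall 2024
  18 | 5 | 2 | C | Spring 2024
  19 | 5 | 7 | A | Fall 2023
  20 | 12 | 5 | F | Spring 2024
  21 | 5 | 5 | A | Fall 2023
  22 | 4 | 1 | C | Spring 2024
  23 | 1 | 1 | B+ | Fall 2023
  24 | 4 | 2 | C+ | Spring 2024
SELECT student_id, COUNT(*) AS enrollment_count FROM enrollments GROUP BY student_id HAVING COUNT(*) >= 3

Execution result:
student_id | enrollment_count
3 | 3
4 | 4
5 | 4
12 | 3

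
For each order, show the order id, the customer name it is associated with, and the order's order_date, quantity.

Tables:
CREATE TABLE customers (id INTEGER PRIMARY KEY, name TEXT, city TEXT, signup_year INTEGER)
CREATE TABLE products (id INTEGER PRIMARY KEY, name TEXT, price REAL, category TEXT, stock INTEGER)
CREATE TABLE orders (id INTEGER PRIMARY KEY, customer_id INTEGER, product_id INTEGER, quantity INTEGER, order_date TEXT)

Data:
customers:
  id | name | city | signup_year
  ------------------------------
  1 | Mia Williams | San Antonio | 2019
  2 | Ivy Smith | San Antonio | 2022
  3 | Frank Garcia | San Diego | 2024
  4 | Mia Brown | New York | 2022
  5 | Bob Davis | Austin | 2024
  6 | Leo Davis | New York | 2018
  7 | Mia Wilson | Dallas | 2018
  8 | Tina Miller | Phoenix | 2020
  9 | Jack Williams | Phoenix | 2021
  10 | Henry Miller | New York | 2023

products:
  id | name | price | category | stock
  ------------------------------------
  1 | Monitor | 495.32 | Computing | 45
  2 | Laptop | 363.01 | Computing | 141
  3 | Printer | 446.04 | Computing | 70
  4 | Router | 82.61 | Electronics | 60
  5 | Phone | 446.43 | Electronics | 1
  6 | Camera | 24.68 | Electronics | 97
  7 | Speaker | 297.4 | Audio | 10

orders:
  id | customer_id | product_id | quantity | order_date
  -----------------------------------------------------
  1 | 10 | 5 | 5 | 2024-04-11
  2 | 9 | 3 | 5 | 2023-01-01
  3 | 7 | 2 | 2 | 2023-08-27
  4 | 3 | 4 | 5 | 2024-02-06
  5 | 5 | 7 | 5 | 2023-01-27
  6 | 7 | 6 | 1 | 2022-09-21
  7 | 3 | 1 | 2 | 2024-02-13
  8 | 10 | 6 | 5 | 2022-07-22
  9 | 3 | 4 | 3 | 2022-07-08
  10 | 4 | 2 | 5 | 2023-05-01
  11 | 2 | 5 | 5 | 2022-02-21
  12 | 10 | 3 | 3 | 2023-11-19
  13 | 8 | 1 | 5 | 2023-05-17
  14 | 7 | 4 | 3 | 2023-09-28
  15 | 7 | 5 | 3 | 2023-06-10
SELECT c.id, p.name AS customer, c.order_date, c.quantity FROM orders c JOIN customers p ON c.customer_id = p.id

Execution result:
id | customer | order_date | quantity
1 | Henry Miller | 2024-04-11 | 5
2 | Jack Williams | 2023-01-01 | 5
3 | Mia Wilson | 2023-08-27 | 2
4 | Frank Garcia | 2024-02-06 | 5
5 | Bob Davis | 2023-01-27 | 5
6 | Mia Wilson | 2022-09-21 | 1
7 | Frank Garcia | 2024-02-13 | 2
8 | Henry Miller | 2022-07-22 | 5
9 | Frank Garcia | 2022-07-08 | 3
10 | Mia Brown | 2023-05-01 | 5
11 | Ivy Smith | 2022-02-21 | 5
12 | Henry Miller | 2023-11-19 | 3
13 | Tina Miller | 2023-05-17 | 5
14 | Mia Wilson | 2023-09-28 | 3
15 | Mia Wilson | 2023-06-10 | 3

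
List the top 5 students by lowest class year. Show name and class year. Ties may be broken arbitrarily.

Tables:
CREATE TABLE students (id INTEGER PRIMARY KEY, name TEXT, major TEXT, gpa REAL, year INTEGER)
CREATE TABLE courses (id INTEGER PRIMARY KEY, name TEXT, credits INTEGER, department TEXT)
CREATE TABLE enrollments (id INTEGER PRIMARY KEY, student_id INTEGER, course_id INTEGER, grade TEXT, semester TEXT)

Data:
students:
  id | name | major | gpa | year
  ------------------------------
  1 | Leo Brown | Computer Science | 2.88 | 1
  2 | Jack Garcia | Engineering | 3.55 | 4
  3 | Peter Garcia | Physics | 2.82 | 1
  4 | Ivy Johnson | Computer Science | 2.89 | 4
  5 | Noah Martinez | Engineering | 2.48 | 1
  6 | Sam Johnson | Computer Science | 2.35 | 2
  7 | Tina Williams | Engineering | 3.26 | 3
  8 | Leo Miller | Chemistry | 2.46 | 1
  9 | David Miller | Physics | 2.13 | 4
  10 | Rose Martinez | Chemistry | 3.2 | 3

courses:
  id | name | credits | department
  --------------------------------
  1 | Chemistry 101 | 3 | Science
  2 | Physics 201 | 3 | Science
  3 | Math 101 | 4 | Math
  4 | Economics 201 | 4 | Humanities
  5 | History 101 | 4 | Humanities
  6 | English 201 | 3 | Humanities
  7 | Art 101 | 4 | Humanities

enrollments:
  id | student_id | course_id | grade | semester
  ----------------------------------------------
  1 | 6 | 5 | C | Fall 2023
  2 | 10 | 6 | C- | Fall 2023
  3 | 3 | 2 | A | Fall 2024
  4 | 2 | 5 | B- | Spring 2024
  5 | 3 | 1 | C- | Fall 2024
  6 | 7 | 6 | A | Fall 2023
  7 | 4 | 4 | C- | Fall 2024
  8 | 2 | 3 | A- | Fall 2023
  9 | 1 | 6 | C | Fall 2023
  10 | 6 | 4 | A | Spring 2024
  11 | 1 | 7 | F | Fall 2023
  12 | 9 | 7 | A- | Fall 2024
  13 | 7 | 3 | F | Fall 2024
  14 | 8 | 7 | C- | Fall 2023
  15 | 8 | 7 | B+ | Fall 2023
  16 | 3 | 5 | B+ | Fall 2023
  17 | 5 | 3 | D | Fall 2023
SELECT name, year FROM students ORDER BY year ASC LIMIT 5

Execution result:
name | year
Leo Brown | 1
Peter Garcia | 1
Noah Martinez | 1
Leo Miller | 1
Sam Johnson | 2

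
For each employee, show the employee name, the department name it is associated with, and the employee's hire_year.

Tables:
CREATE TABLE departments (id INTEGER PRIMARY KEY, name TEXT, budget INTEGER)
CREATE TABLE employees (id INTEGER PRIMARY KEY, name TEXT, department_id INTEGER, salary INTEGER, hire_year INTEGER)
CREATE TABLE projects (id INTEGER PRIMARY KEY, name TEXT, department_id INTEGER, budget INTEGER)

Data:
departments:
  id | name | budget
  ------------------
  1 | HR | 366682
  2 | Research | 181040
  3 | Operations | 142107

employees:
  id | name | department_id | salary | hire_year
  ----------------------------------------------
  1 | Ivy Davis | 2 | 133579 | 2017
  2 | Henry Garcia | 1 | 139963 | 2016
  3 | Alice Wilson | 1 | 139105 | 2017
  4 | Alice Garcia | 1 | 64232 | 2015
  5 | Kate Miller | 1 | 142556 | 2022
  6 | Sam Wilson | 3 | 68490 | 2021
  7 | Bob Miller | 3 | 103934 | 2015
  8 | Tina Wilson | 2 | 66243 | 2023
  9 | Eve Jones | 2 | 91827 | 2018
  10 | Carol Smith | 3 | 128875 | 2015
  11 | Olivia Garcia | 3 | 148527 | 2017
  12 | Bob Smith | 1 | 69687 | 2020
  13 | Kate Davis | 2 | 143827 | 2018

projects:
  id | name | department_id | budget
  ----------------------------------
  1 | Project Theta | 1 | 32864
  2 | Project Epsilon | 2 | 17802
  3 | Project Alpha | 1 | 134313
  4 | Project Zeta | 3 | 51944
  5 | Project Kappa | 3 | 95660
SELECT c.name, p.name AS department, c.hire_year FROM employees c JOIN departments p ON c.department_id = p.id

Execution result:
name | department | hire_year
Ivy Davis | Research | 2017
Henry Garcia | HR | 2016
Alice Wilson | HR | 2017
Alice Garcia | HR | 2015
Kate Miller | HR | 2022
Sam Wilson | Operations | 2021
Bob Miller | Operations | 2015
Tina Wilson | Research | 2023
Eve Jones | Research | 2018
Carol Smith | Operations | 2015
Olivia Garcia | Operations | 2017
Bob Smith | HR | 2020
Kate Davis | Research | 2018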